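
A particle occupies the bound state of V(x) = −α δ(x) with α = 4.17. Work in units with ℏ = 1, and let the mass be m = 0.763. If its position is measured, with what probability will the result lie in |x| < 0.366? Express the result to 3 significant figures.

The normalised bound state is ψ = √κ e^{−κ|x|} with κ = mα/ℏ² = 3.182.
P(|x| < d) = ∫_{−d}^{d} κ e^{−2κ|x|} dx = 1 − e^{−2κd} = 1 − e^{−2.329} = 0.9026.

P = 0.903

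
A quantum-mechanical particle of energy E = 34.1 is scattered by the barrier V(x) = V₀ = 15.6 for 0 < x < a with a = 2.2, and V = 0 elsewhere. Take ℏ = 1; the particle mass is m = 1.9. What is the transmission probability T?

Above the barrier the interior wavenumber is k₂ = √(2m(E − V₀))/ℏ = 8.385, giving phase k₂a = 18.45.
Matching at both interfaces gives T⁻¹ = 1 + V₀² sin²(k₂a) / [4E(E − V₀)] = 1.015, hence T = 0.985.

T = 0.985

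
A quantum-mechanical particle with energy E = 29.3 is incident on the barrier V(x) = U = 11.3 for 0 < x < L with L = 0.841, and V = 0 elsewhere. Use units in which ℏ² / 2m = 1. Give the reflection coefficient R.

R = 0.0103

E > U: inside the barrier k₂ = √(2m(E − U))/ℏ = 4.243, k₂L = 3.568.
T = [1 + U² sin²(k₂L) / (4E(E − U))]⁻¹ = 1/1.010 = 0.990.
R = 1 − T = 0.0103.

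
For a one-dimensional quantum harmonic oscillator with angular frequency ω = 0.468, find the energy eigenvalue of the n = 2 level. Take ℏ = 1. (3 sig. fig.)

E = 1.17

Using E_n = (n + ½)ℏω: E_2 = 2.5 × 0.468 = 1.170.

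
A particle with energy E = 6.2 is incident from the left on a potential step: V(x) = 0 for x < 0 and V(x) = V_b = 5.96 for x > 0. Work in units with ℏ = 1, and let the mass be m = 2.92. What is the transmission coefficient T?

T = 0.549

On each side the TISE gives plane waves with k = √(2m(E − V))/ℏ: k₁ = √(2·2.92·6.2) = 6.017, k₂ = √(2·2.92·0.24) = 1.184.
Continuity of ψ and ψ′ at the step yields the reflection amplitude r = (k₁ − k₂)/(k₁ + k₂) = 0.6712; thus R = |r|² = 0.4505, T = 0.5495.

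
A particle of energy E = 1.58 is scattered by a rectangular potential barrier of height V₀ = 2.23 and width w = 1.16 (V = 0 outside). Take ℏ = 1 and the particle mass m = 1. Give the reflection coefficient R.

R = 0.786

Since E < V₀ the interior solution is evanescent with decay constant κ = √(2m(V₀ − E))/ℏ = 1.140.
κw = 1.323, sinh(κw) = 1.743.
The exact tunnelling result is T⁻¹ = 1 + V₀² sinh²(κw) / [4E(V₀ − E)] = 4.679, so T = 0.214.
R = 1 − T = 0.786.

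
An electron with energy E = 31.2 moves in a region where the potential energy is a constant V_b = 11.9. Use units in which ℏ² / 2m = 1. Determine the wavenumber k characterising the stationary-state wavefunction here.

With E > V_b the solution is oscillatory, ψ ∝ e^{±ikx} with k = √(2m(E − V_b))/ℏ.
k = √(2 × 0.5 × 19.3) = 4.393.

k = 4.39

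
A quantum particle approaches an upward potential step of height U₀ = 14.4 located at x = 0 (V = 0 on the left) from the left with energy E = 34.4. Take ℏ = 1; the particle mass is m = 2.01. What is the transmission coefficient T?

T = 0.982

The wavenumbers are k₁ = √(2mE)/ℏ = 11.76 on the left and k₂ = √(2m(E − U₀))/ℏ = 8.967 on the right.
Continuity of ψ and ψ′ at the step yields the reflection amplitude r = (k₁ − k₂)/(k₁ + k₂) = 0.1348; thus R = |r|² = 0.01816, T = 0.9818.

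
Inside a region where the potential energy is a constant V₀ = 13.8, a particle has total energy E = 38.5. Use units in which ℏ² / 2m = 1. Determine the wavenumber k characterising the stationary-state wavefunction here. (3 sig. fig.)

With E > V₀ the solution is oscillatory, ψ ∝ e^{±ikx} with k = √(2m(E − V₀))/ℏ.
k = √(2 × 0.5 × 24.7) = 4.970.

k = 4.97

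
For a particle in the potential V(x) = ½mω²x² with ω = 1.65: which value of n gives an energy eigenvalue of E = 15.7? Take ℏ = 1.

n = 9

Invert E_n = (n + ½)ℏω: n = E/ℏω − ½ = 9.015, so n = 9.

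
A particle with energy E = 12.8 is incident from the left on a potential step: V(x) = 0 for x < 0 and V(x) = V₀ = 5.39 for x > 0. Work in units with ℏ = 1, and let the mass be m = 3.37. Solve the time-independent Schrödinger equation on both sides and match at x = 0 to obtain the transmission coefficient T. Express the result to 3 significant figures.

T = 0.982

On each side the TISE gives plane waves with k = √(2m(E − V))/ℏ: k₁ = √(2·3.37·12.8) = 9.288, k₂ = √(2·3.37·7.41) = 7.067.
Continuity of ψ and ψ′ at the step yields the reflection amplitude r = (k₁ − k₂)/(k₁ + k₂) = 0.1358; thus R = |r|² = 0.01844, T = 0.9816.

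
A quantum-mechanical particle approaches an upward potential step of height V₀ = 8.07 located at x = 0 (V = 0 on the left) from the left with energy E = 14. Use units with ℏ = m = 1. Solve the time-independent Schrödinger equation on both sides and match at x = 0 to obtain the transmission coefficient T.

T = 0.955

The wavenumbers are k₁ = √(2mE)/ℏ = 5.292 on the left and k₂ = √(2m(E − V₀))/ℏ = 3.444 on the right.
Continuity of ψ and ψ′ at the step yields the reflection amplitude r = (k₁ − k₂)/(k₁ + k₂) = 0.2115; thus R = |r|² = 0.04474, T = 0.9553.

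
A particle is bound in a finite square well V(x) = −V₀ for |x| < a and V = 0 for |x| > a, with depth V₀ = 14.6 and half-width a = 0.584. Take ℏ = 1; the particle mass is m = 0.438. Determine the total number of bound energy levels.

The dimensionless depth is z₀ = a√(2mV₀)/ℏ = 0.584 × √(12.79) = 2.089.
A new bound state (alternating even/odd) appears each time z₀ passes a multiple of π/2, so N = ⌊2z₀/π⌋ + 1 = ⌊1.330⌋ + 1 = 2.

N = 2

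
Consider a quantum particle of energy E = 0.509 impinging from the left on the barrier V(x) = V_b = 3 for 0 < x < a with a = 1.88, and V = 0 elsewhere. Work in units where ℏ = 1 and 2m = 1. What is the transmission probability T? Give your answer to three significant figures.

T = 0.00596

E < V_b: inside the barrier ψ ∝ e^{±κx} with κ = √(2m(V_b − E))/ℏ = 1.578.
κa = 2.967, sinh(κa) = 9.693.
The exact tunnelling result is T⁻¹ = 1 + V_b² sinh²(κa) / [4E(V_b − E)] = 167.7, so T = 0.00596.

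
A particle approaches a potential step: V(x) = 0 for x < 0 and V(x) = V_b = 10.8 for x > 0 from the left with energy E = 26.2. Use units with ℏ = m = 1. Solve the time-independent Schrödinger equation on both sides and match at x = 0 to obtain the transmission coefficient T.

T = 0.983

On each side the TISE gives plane waves with k = √(2m(E − V))/ℏ: k₁ = √(2·1·26.2) = 7.239, k₂ = √(2·1·15.4) = 5.550.
Matching ψ and ψ′ at x = 0 gives r = (k₁ − k₂)/(k₁ + k₂), so R = r² = 0.01744 and T = 1 − R = 0.9826.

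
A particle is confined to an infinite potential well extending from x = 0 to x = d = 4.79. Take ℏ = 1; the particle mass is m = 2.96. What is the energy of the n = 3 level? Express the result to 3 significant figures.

The infinite-well eigenfunctions ψ_n = √(2/d) sin(nπx/d) vanish at both walls, giving E_n = n²π²ℏ²/(2md²).
E_3 = 3² × π² / (2 × 2.96 × 4.79²) = 0.6540.

E = 0.654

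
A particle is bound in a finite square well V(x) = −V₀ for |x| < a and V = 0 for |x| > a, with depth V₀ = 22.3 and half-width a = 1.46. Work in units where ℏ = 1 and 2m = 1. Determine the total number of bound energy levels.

N = 5

Define the well-strength parameter z₀ = (a/ℏ)√(2mV₀) = 1.46 × √(2·0.5·22.3) = 6.895.
A new bound state (alternating even/odd) appears each time z₀ passes a multiple of π/2, so N = ⌊2z₀/π⌋ + 1 = ⌊4.389⌋ + 1 = 5.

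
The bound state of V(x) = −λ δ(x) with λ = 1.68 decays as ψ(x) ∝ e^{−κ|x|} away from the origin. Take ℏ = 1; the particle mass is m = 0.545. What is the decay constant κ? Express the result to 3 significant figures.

Integrating the TISE across x = 0 gives the cusp condition ψ'(0⁺) − ψ'(0⁻) = −(2mλ/ℏ²)ψ(0).
With ψ ∝ e^{−κ|x|} this yields −2κ = −2mλ/ℏ², so κ = mλ/ℏ² = 0.9156.

κ = 0.916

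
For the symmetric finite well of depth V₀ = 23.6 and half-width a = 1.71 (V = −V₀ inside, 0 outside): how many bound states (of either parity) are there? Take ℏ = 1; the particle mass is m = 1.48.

N = 10

Define the well-strength parameter z₀ = (a/ℏ)√(2mV₀) = 1.71 × √(2·1.48·23.6) = 14.29.
A new bound state (alternating even/odd) appears each time z₀ passes a multiple of π/2, so N = ⌊2z₀/π⌋ + 1 = ⌊9.099⌋ + 1 = 10.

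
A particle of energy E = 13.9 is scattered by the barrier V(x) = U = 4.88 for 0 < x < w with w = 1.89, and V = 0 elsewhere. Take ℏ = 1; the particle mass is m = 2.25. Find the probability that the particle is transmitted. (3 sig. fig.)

T = 0.988

Above the barrier the interior wavenumber is k₂ = √(2m(E − U))/ℏ = 6.371, giving phase k₂w = 12.04.
Matching at both interfaces gives T⁻¹ = 1 + U² sin²(k₂w) / [4E(E − U)] = 1.012, hence T = 0.988.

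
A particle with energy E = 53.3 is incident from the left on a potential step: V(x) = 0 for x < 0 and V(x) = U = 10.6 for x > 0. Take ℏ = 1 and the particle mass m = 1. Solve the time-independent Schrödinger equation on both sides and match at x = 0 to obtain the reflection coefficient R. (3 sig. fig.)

The wavenumbers are k₁ = √(2mE)/ℏ = 10.32 on the left and k₂ = √(2m(E − U))/ℏ = 9.241 on the right.
Continuity of ψ and ψ′ at the step yields the reflection amplitude r = (k₁ − k₂)/(k₁ + k₂) = 0.05538; thus R = |r|² = 0.003067, T = 0.9969.

R = 0.00307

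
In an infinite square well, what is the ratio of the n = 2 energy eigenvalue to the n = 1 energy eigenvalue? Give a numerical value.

4

Since E_n ∝ n², the ratio is (2/1)² = 4.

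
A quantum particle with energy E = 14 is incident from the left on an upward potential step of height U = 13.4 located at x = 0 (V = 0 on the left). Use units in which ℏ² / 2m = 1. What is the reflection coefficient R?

The wavenumbers are k₁ = √(2mE)/ℏ = 3.742 on the left and k₂ = √(2m(E − U))/ℏ = 0.7746 on the right.
Continuity of ψ and ψ′ at the step yields the reflection amplitude r = (k₁ − k₂)/(k₁ + k₂) = 0.6570; thus R = |r|² = 0.4316, T = 0.5684.

R = 0.432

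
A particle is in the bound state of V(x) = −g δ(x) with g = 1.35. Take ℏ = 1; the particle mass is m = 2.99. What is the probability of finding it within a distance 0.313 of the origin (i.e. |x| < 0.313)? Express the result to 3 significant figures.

The normalised bound state is ψ = √κ e^{−κ|x|} with κ = mg/ℏ² = 4.037.
P(|x| < d) = ∫_{−d}^{d} κ e^{−2κ|x|} dx = 1 − e^{−2κd} = 1 − e^{−2.527} = 0.9201.

P = 0.920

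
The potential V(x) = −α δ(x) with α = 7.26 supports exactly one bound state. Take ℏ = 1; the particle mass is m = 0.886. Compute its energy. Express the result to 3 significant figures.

E = -23.3

The bound state is ψ(x) = √κ e^{−κ|x|}. The derivative jump ψ'(0⁺) − ψ'(0⁻) = −(2mα/ℏ²)ψ(0) fixes κ = mα/ℏ² = 6.432.
Then E = −ℏ²κ²/(2m) = −mα²/(2ℏ²) = -23.35.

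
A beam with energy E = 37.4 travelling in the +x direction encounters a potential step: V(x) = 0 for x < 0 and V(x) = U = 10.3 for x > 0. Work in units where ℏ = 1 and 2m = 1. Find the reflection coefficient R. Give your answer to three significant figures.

R = 0.00646

The wavenumbers are k₁ = √(2mE)/ℏ = 6.116 on the left and k₂ = √(2m(E − U))/ℏ = 5.206 on the right.
Continuity of ψ and ψ′ at the step yields the reflection amplitude r = (k₁ − k₂)/(k₁ + k₂) = 0.08036; thus R = |r|² = 0.006458, T = 0.9935.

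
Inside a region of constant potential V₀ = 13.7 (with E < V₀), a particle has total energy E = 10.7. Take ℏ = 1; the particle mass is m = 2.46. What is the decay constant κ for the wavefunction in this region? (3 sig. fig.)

Since E < V₀ the TISE in this region is ψ'' = κ²ψ with κ = √(2m(V₀ − E))/ℏ.
κ = √(2 × 2.46 × 3) = 3.842.

κ = 3.84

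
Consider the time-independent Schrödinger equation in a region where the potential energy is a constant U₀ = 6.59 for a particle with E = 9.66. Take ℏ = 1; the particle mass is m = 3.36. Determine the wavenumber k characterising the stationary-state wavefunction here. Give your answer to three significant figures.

With E > U₀ the solution is oscillatory, ψ ∝ e^{±ikx} with k = √(2m(E − U₀))/ℏ.
k = √(2 × 3.36 × 3.07) = 4.542.

k = 4.54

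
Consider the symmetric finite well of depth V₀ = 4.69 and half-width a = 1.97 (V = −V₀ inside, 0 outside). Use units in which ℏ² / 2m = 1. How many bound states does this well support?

N = 3

The dimensionless depth is z₀ = a√(2mV₀)/ℏ = 1.97 × √(4.690) = 4.266.
A new bound state (alternating even/odd) appears each time z₀ passes a multiple of π/2, so N = ⌊2z₀/π⌋ + 1 = ⌊2.716⌋ + 1 = 3.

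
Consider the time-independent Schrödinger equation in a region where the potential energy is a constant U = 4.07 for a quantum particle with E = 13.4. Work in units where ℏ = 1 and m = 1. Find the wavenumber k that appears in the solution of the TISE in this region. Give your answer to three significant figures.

k = 4.32

With E > U the solution is oscillatory, ψ ∝ e^{±ikx} with k = √(2m(E − U))/ℏ.
k = √(2 × 1 × 9.33) = 4.320.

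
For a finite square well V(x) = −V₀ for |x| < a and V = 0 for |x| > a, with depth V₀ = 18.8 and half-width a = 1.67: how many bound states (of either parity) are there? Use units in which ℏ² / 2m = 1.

N = 5

Define the well-strength parameter z₀ = (a/ℏ)√(2mV₀) = 1.67 × √(2·0.5·18.8) = 7.241.
The even/odd transcendental equations gain one root per π/2 in z₀, giving N = 1 + ⌊2z₀/π⌋ = 1 + ⌊4.610⌋ = 5.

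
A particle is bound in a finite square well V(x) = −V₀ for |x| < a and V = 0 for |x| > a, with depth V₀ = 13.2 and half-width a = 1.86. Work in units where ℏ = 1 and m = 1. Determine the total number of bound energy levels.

Define the well-strength parameter z₀ = (a/ℏ)√(2mV₀) = 1.86 × √(2·1·13.2) = 9.557.
The even/odd transcendental equations gain one root per π/2 in z₀, giving N = 1 + ⌊2z₀/π⌋ = 1 + ⌊6.084⌋ = 7.

N = 7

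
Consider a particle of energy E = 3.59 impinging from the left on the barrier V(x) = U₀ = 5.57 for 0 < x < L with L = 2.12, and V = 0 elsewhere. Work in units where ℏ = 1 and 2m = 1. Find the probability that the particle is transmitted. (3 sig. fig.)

T = 0.00936

E < U₀: inside the barrier ψ ∝ e^{±κx} with κ = √(2m(U₀ − E))/ℏ = 1.407.
κL = 2.983, sinh(κL) = 9.849.
Matching ψ, ψ′ at both faces gives T = [1 + U₀² sinh²(κL) / (4E(U₀ − E))]⁻¹ = 1/106.9 = 0.00936.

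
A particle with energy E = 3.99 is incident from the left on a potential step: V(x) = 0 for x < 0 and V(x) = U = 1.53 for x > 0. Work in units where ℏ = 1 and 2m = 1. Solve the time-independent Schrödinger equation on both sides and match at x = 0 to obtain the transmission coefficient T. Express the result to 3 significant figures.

T = 0.986

On each side the TISE gives plane waves with k = √(2m(E − V))/ℏ: k₁ = √(2·½·3.99) = 1.997, k₂ = √(2·½·2.46) = 1.568.
Matching ψ and ψ′ at x = 0 gives r = (k₁ − k₂)/(k₁ + k₂), so R = r² = 0.01448 and T = 1 − R = 0.9855.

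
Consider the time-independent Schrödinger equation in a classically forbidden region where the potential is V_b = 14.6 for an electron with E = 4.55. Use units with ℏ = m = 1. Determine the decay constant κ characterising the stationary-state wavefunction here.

Since E < V_b the TISE in this region is ψ'' = κ²ψ with κ = √(2m(V_b − E))/ℏ.
κ = √(2 × 1 × 10.05) = 4.483.

κ = 4.48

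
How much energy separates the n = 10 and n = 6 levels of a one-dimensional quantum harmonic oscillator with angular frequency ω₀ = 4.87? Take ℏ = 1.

E_n = ℏω₀(n + ½), so ΔE = (10 − 6) ℏω₀ = 4 × 4.87 = 19.48.

ΔE = 19.5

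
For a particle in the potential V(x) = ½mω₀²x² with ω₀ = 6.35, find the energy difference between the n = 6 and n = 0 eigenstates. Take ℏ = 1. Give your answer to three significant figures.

E_n = ℏω₀(n + ½), so ΔE = (6 − 0) ℏω₀ = 6 × 6.35 = 38.10.

ΔE = 38.1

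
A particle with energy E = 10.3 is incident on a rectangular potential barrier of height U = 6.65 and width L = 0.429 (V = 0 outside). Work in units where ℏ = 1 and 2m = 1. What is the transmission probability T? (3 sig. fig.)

E > U: inside the barrier k₂ = √(2m(E − U))/ℏ = 1.910, k₂L = 0.8196.
Matching at both interfaces gives T⁻¹ = 1 + U² sin²(k₂L) / [4E(E − U)] = 1.157, hence T = 0.864.

T = 0.864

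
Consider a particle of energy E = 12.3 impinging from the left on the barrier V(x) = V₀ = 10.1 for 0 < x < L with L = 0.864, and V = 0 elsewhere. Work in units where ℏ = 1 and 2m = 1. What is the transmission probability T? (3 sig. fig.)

T = 0.536

E > V₀: inside the barrier k₂ = √(2m(E − V₀))/ℏ = 1.483, k₂L = 1.282.
T = [1 + V₀² sin²(k₂L) / (4E(E − V₀))]⁻¹ = 1/1.866 = 0.536.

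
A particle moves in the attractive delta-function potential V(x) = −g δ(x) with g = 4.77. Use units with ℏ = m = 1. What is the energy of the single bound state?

E = -11.4

For x ≠ 0 the bound state is ψ ∝ e^{−κ|x|}; integrating the TISE across the delta gives the cusp condition 2κ = 2mg/ℏ², so κ = 4.770.
Then E = −ℏ²κ²/(2m) = −mg²/(2ℏ²) = -11.38.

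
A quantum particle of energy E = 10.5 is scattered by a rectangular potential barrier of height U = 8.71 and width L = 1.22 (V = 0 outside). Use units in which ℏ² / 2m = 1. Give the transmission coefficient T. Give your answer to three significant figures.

E > U: inside the barrier k₂ = √(2m(E − U))/ℏ = 1.338, k₂L = 1.632.
T = [1 + U² sin²(k₂L) / (4E(E − U))]⁻¹ = 1/2.005 = 0.499.

T = 0.499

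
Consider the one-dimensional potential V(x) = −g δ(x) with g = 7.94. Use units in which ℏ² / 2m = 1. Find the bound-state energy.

E = -15.8

For x ≠ 0 the bound state is ψ ∝ e^{−κ|x|}; integrating the TISE across the delta gives the cusp condition 2κ = 2mg/ℏ², so κ = 3.970.
Then E = −ℏ²κ²/(2m) = −mg²/(2ℏ²) = -15.76.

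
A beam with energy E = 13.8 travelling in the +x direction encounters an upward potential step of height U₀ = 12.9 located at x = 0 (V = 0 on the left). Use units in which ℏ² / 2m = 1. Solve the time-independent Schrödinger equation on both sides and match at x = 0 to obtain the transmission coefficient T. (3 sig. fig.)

On each side the TISE gives plane waves with k = √(2m(E − V))/ℏ: k₁ = √(2·½·13.8) = 3.715, k₂ = √(2·½·0.9) = 0.9487.
Matching ψ and ψ′ at x = 0 gives r = (k₁ − k₂)/(k₁ + k₂), so R = r² = 0.3518 and T = 1 − R = 0.6482.

T = 0.648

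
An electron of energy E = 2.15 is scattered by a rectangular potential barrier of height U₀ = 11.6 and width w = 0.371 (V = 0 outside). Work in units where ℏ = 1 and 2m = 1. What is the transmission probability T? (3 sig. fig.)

T = 0.234

Since E < U₀ the interior solution is evanescent with decay constant κ = √(2m(U₀ − E))/ℏ = 3.074.
κw = 1.140, sinh(κw) = 1.404.
Matching ψ, ψ′ at both faces gives T = [1 + U₀² sinh²(κw) / (4E(U₀ − E))]⁻¹ = 1/4.265 = 0.234.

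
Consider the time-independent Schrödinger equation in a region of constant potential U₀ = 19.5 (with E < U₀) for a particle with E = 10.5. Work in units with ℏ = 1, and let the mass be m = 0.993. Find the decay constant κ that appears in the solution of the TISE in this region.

Since E < U₀ the TISE in this region is ψ'' = κ²ψ with κ = √(2m(U₀ − E))/ℏ.
κ = √(2 × 0.993 × 9) = 4.228.

κ = 4.23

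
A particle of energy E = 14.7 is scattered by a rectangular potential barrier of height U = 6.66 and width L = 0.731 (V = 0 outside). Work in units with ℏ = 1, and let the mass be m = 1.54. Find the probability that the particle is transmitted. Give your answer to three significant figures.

T = 0.979

E > U: inside the barrier k₂ = √(2m(E − U))/ℏ = 4.976, k₂L = 3.638.
T = [1 + U² sin²(k₂L) / (4E(E − U))]⁻¹ = 1/1.021 = 0.979.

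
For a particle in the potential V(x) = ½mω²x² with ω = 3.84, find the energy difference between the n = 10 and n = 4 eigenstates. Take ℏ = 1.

E_n = ℏω(n + ½), so ΔE = (10 − 4) ℏω = 6 × 3.84 = 23.04.

ΔE = 23.0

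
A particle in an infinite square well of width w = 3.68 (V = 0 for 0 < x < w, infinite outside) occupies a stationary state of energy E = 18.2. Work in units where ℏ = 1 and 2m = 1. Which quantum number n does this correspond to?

n = 5

For an infinite well E_n = n²π²ℏ²/(2mw²), so n = (w/πℏ)√(2mE).
n = (3.68/π) × √(2 × 0.5 × 18.2) = 4.997 → n = 5.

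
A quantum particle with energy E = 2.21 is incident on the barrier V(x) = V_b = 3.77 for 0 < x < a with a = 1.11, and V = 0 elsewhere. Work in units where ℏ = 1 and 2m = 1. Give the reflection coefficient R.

R = 0.784

E < V_b: inside the barrier ψ ∝ e^{±κx} with κ = √(2m(V_b − E))/ℏ = 1.249.
κa = 1.386, sinh(κa) = 1.875.
Matching ψ, ψ′ at both faces gives T = [1 + V_b² sinh²(κa) / (4E(V_b − E))]⁻¹ = 1/4.624 = 0.216.
R = 1 − T = 0.784.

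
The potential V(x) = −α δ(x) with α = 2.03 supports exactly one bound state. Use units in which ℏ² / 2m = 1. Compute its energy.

The bound state is ψ(x) = √κ e^{−κ|x|}. The derivative jump ψ'(0⁺) − ψ'(0⁻) = −(2mα/ℏ²)ψ(0) fixes κ = mα/ℏ² = 1.015.
Then E = −ℏ²κ²/(2m) = −mα²/(2ℏ²) = -1.030.

E = -1.03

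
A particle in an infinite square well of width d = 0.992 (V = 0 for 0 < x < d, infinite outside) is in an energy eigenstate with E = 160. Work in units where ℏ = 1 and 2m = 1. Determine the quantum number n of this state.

For an infinite well E_n = n²π²ℏ²/(2md²), so n = (d/πℏ)√(2mE).
n = (0.992/π) × √(2 × 0.5 × 160) = 3.994 → n = 4.

n = 4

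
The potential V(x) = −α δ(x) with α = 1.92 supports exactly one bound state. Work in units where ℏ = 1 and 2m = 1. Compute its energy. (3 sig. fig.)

The bound state is ψ(x) = √κ e^{−κ|x|}. The derivative jump ψ'(0⁺) − ψ'(0⁻) = −(2mα/ℏ²)ψ(0) fixes κ = mα/ℏ² = 0.9600.
Then E = −ℏ²κ²/(2m) = −mα²/(2ℏ²) = -0.9216.

E = -0.922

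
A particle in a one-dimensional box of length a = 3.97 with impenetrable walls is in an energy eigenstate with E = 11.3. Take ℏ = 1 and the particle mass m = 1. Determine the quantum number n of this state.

n = 6

From E_n = n²π²ℏ²/(2ma²) invert to n = √(2ma²E)/(πℏ).
n = (3.97/π) × √(2 × 1 × 11.3) = 6.008 → n = 6.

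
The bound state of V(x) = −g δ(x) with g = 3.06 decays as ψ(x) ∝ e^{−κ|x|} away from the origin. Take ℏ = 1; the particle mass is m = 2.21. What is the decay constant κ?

Integrating the TISE across x = 0 gives the cusp condition ψ'(0⁺) − ψ'(0⁻) = −(2mg/ℏ²)ψ(0).
With ψ ∝ e^{−κ|x|} this yields −2κ = −2mg/ℏ², so κ = mg/ℏ² = 6.763.

κ = 6.76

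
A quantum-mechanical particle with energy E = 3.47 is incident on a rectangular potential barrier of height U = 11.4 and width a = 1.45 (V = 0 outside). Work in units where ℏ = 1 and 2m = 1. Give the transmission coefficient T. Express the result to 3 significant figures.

E < U: inside the barrier ψ ∝ e^{±κx} with κ = √(2m(U − E))/ℏ = 2.816.
κa = 4.083, sinh(κa) = 29.66.
The exact tunnelling result is T⁻¹ = 1 + U² sinh²(κa) / [4E(U − E)] = 1040, so T = 0.000962.

T = 0.000962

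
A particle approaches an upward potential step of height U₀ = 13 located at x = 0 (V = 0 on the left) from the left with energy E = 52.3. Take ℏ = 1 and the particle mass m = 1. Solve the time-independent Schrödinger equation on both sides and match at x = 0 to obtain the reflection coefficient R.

The wavenumbers are k₁ = √(2mE)/ℏ = 10.23 on the left and k₂ = √(2m(E − U₀))/ℏ = 8.866 on the right.
Continuity of ψ and ψ′ at the step yields the reflection amplitude r = (k₁ − k₂)/(k₁ + k₂) = 0.07132; thus R = |r|² = 0.005087, T = 0.9949.

R = 0.00509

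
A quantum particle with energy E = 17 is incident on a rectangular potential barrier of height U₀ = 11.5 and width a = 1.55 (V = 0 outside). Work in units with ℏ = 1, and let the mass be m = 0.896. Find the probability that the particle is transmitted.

Above the barrier the interior wavenumber is k₂ = √(2m(E − U₀))/ℏ = 3.139, giving phase k₂a = 4.866.
Matching at both interfaces gives T⁻¹ = 1 + U₀² sin²(k₂a) / [4E(E − U₀)] = 1.345, hence T = 0.743.

T = 0.743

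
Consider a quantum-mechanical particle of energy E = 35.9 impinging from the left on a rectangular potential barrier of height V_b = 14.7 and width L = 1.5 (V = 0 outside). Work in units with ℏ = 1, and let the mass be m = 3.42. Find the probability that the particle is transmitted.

E > V_b: inside the barrier k₂ = √(2m(E − V_b))/ℏ = 12.04, k₂L = 18.06.
T = [1 + V_b² sin²(k₂L) / (4E(E − V_b))]⁻¹ = 1/1.036 = 0.966.

T = 0.966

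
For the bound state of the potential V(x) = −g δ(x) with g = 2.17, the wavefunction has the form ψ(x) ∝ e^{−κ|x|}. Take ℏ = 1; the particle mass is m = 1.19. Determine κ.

κ = 2.58

Integrate −(ℏ²/2m)ψ'' − gδ(x)ψ = Eψ from −ε to +ε: the ψ'' term gives ψ'(0⁺) − ψ'(0⁻) and the δ term gives −(2mg/ℏ²)ψ(0).
With ψ ∝ e^{−κ|x|} this yields −2κ = −2mg/ℏ², so κ = mg/ℏ² = 2.582.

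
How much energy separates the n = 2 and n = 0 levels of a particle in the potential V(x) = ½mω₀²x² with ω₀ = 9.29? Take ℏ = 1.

ΔE = 18.6

E_n = ℏω₀(n + ½), so ΔE = (2 − 0) ℏω₀ = 2 × 9.29 = 18.58.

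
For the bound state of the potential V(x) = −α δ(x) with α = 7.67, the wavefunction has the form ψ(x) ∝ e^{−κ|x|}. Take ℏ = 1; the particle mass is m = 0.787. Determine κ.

Integrate −(ℏ²/2m)ψ'' − αδ(x)ψ = Eψ from −ε to +ε: the ψ'' term gives ψ'(0⁺) − ψ'(0⁻) and the δ term gives −(2mα/ℏ²)ψ(0).
With ψ ∝ e^{−κ|x|} this yields −2κ = −2mα/ℏ², so κ = mα/ℏ² = 6.036.

κ = 6.04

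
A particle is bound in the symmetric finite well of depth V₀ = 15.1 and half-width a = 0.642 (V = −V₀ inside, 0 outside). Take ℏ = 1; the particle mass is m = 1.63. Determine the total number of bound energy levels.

The dimensionless depth is z₀ = a√(2mV₀)/ℏ = 0.642 × √(49.23) = 4.504.
A new bound state (alternating even/odd) appears each time z₀ passes a multiple of π/2, so N = ⌊2z₀/π⌋ + 1 = ⌊2.868⌋ + 1 = 3.

N = 3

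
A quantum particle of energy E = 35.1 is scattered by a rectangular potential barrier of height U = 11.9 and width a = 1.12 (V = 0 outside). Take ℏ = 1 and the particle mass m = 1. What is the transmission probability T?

E > U: inside the barrier k₂ = √(2m(E − U))/ℏ = 6.812, k₂a = 7.629.
T = [1 + U² sin²(k₂a) / (4E(E − U))]⁻¹ = 1/1.041 = 0.960.

T = 0.960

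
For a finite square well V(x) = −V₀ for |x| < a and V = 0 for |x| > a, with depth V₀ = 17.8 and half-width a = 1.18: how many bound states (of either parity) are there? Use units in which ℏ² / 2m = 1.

The dimensionless depth is z₀ = a√(2mV₀)/ℏ = 1.18 × √(17.80) = 4.978.
The even/odd transcendental equations gain one root per π/2 in z₀, giving N = 1 + ⌊2z₀/π⌋ = 1 + ⌊3.169⌋ = 4.

N = 4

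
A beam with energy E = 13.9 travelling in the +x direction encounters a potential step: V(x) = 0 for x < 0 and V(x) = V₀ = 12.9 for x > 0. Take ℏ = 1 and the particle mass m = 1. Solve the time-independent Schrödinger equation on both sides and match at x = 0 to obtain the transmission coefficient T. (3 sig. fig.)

The wavenumbers are k₁ = √(2mE)/ℏ = 5.273 on the left and k₂ = √(2m(E − V₀))/ℏ = 1.414 on the right.
Continuity of ψ and ψ′ at the step yields the reflection amplitude r = (k₁ − k₂)/(k₁ + k₂) = 0.5770; thus R = |r|² = 0.3329, T = 0.6671.

T = 0.667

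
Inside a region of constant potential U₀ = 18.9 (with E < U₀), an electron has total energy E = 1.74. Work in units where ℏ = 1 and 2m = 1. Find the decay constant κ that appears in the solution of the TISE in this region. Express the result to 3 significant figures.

Since E < U₀ the TISE in this region is ψ'' = κ²ψ with κ = √(2m(U₀ − E))/ℏ.
κ = √(2 × 0.5 × 17.16) = 4.142.

κ = 4.14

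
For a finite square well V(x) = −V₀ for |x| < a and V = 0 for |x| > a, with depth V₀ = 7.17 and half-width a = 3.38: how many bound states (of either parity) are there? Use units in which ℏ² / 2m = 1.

N = 6

The dimensionless depth is z₀ = a√(2mV₀)/ℏ = 3.38 × √(7.170) = 9.051.
The even/odd transcendental equations gain one root per π/2 in z₀, giving N = 1 + ⌊2z₀/π⌋ = 1 + ⌊5.762⌋ = 6.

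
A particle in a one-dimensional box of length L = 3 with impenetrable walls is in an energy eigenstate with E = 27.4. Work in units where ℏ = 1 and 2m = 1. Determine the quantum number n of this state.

n = 5

For an infinite well E_n = n²π²ℏ²/(2mL²), so n = (L/πℏ)√(2mE).
n = (3/π) × √(2 × 0.5 × 27.4) = 4.999 → n = 5.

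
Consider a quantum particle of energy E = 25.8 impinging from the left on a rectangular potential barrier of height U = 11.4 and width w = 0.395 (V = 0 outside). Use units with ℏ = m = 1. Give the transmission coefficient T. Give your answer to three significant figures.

E > U: inside the barrier k₂ = √(2m(E − U))/ℏ = 5.367, k₂w = 2.120.
T = [1 + U² sin²(k₂w) / (4E(E − U))]⁻¹ = 1/1.064 = 0.940.

T = 0.940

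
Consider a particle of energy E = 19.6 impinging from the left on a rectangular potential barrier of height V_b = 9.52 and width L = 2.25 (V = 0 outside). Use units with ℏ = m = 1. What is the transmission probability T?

T = 0.957

Above the barrier the interior wavenumber is k₂ = √(2m(E − V_b))/ℏ = 4.490, giving phase k₂L = 10.10.
T = [1 + V_b² sin²(k₂L) / (4E(E − V_b))]⁻¹ = 1/1.045 = 0.957.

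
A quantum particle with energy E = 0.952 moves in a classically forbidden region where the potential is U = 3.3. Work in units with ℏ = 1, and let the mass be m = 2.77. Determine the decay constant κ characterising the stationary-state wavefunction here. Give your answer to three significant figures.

κ = 3.61

Since E < U the TISE in this region is ψ'' = κ²ψ with κ = √(2m(U − E))/ℏ.
κ = √(2 × 2.77 × 2.348) = 3.607.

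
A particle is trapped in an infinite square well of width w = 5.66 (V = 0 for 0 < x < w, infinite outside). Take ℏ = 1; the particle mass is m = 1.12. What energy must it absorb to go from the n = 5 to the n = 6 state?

E_n = n²π²ℏ²/(2mw²), so ΔE = (6² − 5²) π²ℏ²/(2mw²).
ΔE = 11 × π² / (2 × 1.12 × 5.66²) = 1.513.

ΔE = 1.51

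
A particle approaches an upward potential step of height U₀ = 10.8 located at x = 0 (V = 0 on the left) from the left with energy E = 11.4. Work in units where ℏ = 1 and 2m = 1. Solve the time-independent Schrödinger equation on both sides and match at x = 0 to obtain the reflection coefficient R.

On each side the TISE gives plane waves with k = √(2m(E − V))/ℏ: k₁ = √(2·½·11.4) = 3.376, k₂ = √(2·½·0.6) = 0.7746.
Continuity of ψ and ψ′ at the step yields the reflection amplitude r = (k₁ − k₂)/(k₁ + k₂) = 0.6268; thus R = |r|² = 0.3929, T = 0.6071.

R = 0.393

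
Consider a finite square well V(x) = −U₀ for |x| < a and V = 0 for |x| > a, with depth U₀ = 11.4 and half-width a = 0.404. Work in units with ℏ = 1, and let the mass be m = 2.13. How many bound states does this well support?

The dimensionless depth is z₀ = a√(2mU₀)/ℏ = 0.404 × √(48.56) = 2.815.
The even/odd transcendental equations gain one root per π/2 in z₀, giving N = 1 + ⌊2z₀/π⌋ = 1 + ⌊1.792⌋ = 2.

N = 2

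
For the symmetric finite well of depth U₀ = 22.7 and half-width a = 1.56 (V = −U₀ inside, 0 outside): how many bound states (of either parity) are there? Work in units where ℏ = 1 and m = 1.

N = 7

Define the well-strength parameter z₀ = (a/ℏ)√(2mU₀) = 1.56 × √(2·1·22.7) = 10.51.
A new bound state (alternating even/odd) appears each time z₀ passes a multiple of π/2, so N = ⌊2z₀/π⌋ + 1 = ⌊6.692⌋ + 1 = 7.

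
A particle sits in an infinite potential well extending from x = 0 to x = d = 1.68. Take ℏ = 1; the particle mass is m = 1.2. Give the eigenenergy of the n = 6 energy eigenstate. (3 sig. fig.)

The infinite-well eigenfunctions ψ_n = √(2/d) sin(nπx/d) vanish at both walls, giving E_n = n²π²ℏ²/(2md²).
E_6 = 6² × π² / (2 × 1.2 × 1.68²) = 52.45.

E = 52.5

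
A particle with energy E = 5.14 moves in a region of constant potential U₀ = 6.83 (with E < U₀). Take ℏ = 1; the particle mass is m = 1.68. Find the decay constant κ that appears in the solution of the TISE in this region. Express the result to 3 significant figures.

κ = 2.38

Since E < U₀ the TISE in this region is ψ'' = κ²ψ with κ = √(2m(U₀ − E))/ℏ.
κ = √(2 × 1.68 × 1.69) = 2.383.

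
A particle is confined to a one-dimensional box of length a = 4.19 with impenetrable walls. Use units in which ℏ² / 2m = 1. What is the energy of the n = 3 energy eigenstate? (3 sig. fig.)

The infinite-well eigenfunctions ψ_n = √(2/a) sin(nπx/a) vanish at both walls, giving E_n = n²π²ℏ²/(2ma²).
E_3 = 3² × π² / (2 × 0.5 × 4.19²) = 5.060.

E = 5.06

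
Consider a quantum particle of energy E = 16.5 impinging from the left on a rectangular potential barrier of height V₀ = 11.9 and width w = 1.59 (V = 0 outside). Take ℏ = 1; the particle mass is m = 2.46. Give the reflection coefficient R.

Above the barrier the interior wavenumber is k₂ = √(2m(E − V₀))/ℏ = 4.757, giving phase k₂w = 7.564.
T = [1 + V₀² sin²(k₂w) / (4E(E − V₀))]⁻¹ = 1/1.428 = 0.700.
R = 1 − T = 0.300.

R = 0.300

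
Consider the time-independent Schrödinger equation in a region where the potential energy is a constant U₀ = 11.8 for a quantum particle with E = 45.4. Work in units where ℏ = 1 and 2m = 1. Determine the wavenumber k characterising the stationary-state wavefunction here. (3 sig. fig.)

k = 5.80

With E > U₀ the solution is oscillatory, ψ ∝ e^{±ikx} with k = √(2m(E − U₀))/ℏ.
k = √(2 × 0.5 × 33.6) = 5.797.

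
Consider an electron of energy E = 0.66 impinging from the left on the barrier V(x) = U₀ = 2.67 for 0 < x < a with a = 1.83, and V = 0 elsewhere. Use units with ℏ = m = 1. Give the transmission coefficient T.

E < U₀: inside the barrier ψ ∝ e^{±κx} with κ = √(2m(U₀ − E))/ℏ = 2.005.
κa = 3.669, sinh(κa) = 19.60.
The exact tunnelling result is T⁻¹ = 1 + U₀² sinh²(κa) / [4E(U₀ − E)] = 516.9, so T = 0.00193.

T = 0.00193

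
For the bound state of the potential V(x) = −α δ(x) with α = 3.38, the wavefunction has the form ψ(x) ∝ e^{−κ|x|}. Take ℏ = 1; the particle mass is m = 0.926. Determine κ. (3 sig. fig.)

κ = 3.13

Integrating the TISE across x = 0 gives the cusp condition ψ'(0⁺) − ψ'(0⁻) = −(2mα/ℏ²)ψ(0).
With ψ ∝ e^{−κ|x|} this yields −2κ = −2mα/ℏ², so κ = mα/ℏ² = 3.130.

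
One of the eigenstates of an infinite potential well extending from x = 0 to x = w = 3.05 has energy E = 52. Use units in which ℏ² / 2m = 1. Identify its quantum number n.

For an infinite well E_n = n²π²ℏ²/(2mw²), so n = (w/πℏ)√(2mE).
n = (3.05/π) × √(2 × 0.5 × 52) = 7.001 → n = 7.

n = 7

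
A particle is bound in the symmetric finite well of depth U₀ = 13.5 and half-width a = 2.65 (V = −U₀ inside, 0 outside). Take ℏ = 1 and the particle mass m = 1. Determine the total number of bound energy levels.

The dimensionless depth is z₀ = a√(2mU₀)/ℏ = 2.65 × √(27.00) = 13.77.
A new bound state (alternating even/odd) appears each time z₀ passes a multiple of π/2, so N = ⌊2z₀/π⌋ + 1 = ⌊8.766⌋ + 1 = 9.

N = 9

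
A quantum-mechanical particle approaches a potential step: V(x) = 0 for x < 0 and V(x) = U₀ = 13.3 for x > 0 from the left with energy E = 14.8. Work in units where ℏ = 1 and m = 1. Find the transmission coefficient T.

T = 0.733

On each side the TISE gives plane waves with k = √(2m(E − V))/ℏ: k₁ = √(2·1·14.8) = 5.441, k₂ = √(2·1·1.5) = 1.732.
Continuity of ψ and ψ′ at the step yields the reflection amplitude r = (k₁ − k₂)/(k₁ + k₂) = 0.5170; thus R = |r|² = 0.2673, T = 0.7327.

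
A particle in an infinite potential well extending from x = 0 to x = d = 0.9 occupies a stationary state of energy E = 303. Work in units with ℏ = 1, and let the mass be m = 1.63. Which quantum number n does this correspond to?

n = 9

From E_n = n²π²ℏ²/(2md²) invert to n = √(2md²E)/(πℏ).
n = (0.9/π) × √(2 × 1.63 × 303) = 9.004 → n = 9.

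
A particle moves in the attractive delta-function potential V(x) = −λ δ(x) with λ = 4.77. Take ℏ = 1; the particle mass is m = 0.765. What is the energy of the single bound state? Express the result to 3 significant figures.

The bound state is ψ(x) = √κ e^{−κ|x|}. The derivative jump ψ'(0⁺) − ψ'(0⁻) = −(2mλ/ℏ²)ψ(0) fixes κ = mλ/ℏ² = 3.649.
Then E = −ℏ²κ²/(2m) = −mλ²/(2ℏ²) = -8.703.

E = -8.70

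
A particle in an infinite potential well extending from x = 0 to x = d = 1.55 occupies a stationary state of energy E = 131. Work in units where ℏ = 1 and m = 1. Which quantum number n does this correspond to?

From E_n = n²π²ℏ²/(2md²) invert to n = √(2md²E)/(πℏ).
n = (1.55/π) × √(2 × 1 × 131) = 7.986 → n = 8.

n = 8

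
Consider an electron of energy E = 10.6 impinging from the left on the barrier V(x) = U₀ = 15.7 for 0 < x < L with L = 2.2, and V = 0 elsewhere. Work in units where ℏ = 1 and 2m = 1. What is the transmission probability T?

T = 0.000170

E < U₀: inside the barrier ψ ∝ e^{±κx} with κ = √(2m(U₀ − E))/ℏ = 2.258.
κL = 4.968, sinh(κL) = 71.89.
Matching ψ, ψ′ at both faces gives T = [1 + U₀² sinh²(κL) / (4E(U₀ − E))]⁻¹ = 1/5892 = 0.000170.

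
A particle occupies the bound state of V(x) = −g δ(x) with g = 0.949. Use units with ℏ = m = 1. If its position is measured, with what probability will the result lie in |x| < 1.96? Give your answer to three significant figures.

P = 0.976

The normalised bound state is ψ = √κ e^{−κ|x|} with κ = mg/ℏ² = 0.9490.
P(|x| < d) = ∫_{−d}^{d} κ e^{−2κ|x|} dx = 1 − e^{−2κd} = 1 − e^{−3.720} = 0.9758.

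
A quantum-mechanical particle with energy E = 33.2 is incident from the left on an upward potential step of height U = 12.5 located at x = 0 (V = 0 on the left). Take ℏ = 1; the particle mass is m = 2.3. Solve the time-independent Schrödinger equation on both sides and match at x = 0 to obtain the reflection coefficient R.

The wavenumbers are k₁ = √(2mE)/ℏ = 12.36 on the left and k₂ = √(2m(E − U))/ℏ = 9.758 on the right.
Continuity of ψ and ψ′ at the step yields the reflection amplitude r = (k₁ − k₂)/(k₁ + k₂) = 0.1176; thus R = |r|² = 0.01382, T = 0.9862.

R = 0.0138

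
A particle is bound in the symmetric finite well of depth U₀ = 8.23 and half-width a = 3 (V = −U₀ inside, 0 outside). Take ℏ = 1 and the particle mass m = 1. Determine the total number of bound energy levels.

The dimensionless depth is z₀ = a√(2mU₀)/ℏ = 3 × √(16.46) = 12.17.
The even/odd transcendental equations gain one root per π/2 in z₀, giving N = 1 + ⌊2z₀/π⌋ = 1 + ⌊7.748⌋ = 8.

N = 8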